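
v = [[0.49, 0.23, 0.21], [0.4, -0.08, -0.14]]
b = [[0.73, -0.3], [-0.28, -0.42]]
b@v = [[0.24, 0.19, 0.2], [-0.31, -0.03, -0.00]]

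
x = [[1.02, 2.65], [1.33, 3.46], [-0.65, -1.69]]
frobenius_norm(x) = 5.01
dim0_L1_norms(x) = [3.0, 7.8]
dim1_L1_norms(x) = [3.67, 4.79, 2.34]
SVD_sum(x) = [[1.02, 2.65], [1.33, 3.46], [-0.65, -1.69]] + [[0.0, -0.00], [-0.0, 0.00], [-0.00, 0.0]]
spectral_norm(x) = 5.01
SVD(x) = [[-0.57,0.78], [-0.74,-0.62], [0.36,-0.04]] @ diag([5.008193185624002, 0.001007704967705122]) @ [[-0.36, -0.93], [0.93, -0.36]]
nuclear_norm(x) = 5.01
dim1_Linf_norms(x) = [2.65, 3.46, 1.69]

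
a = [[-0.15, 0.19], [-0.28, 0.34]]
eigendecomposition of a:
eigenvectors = [[-0.76, -0.5], [-0.65, -0.87]]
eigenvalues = [0.01, 0.18]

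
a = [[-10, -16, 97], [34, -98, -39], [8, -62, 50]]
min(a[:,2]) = -39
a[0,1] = -16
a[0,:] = [-10, -16, 97]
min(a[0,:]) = -16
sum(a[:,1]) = -176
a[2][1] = -62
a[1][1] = -98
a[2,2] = 50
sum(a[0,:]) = 71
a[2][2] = 50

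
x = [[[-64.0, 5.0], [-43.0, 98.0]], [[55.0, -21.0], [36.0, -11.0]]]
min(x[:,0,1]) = -21.0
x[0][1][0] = -43.0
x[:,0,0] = [-64.0, 55.0]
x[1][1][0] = 36.0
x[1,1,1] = -11.0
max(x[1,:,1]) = -11.0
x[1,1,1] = -11.0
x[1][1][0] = 36.0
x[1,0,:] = [55.0, -21.0]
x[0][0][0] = -64.0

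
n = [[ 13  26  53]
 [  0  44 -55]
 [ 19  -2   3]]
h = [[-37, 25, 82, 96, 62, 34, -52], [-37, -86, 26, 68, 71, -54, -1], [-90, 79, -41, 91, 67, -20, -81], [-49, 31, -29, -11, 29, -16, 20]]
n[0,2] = 53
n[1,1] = 44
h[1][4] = 71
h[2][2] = -41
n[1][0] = 0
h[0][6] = -52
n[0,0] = 13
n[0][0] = 13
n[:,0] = [13, 0, 19]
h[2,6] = -81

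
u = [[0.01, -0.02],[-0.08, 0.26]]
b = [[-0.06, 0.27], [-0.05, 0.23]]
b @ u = [[-0.02, 0.07], [-0.02, 0.06]]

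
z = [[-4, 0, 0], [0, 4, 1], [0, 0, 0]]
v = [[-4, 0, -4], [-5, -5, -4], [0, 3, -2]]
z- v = [[0, 0, 4], [5, 9, 5], [0, -3, 2]]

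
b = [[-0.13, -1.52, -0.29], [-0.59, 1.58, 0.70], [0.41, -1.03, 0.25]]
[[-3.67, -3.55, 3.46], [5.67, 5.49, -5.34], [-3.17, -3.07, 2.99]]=b @ [[-2.11, -2.04, 1.98], [2.44, 2.36, -2.3], [0.82, 0.79, -0.77]]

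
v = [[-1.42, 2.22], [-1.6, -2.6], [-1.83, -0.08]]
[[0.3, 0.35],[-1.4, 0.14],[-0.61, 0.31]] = v@ [[0.32, -0.17],  [0.34, 0.05]]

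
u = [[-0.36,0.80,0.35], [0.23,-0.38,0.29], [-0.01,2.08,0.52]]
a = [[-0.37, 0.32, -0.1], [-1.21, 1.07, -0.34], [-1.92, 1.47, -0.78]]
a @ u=[[0.21, -0.63, -0.09], [0.69, -2.08, -0.29], [1.04, -3.72, -0.65]]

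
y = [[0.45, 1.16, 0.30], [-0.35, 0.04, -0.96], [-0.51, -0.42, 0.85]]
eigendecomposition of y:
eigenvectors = [[(0.78+0j), 0.78-0.00j, -0.37+0.00j],[-0.32+0.45j, -0.32-0.45j, (-0.49+0j)],[(0.06+0.28j), 0.06-0.28j, (0.79+0j)]]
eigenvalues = [(-0+0.77j), (-0-0.77j), (1.34+0j)]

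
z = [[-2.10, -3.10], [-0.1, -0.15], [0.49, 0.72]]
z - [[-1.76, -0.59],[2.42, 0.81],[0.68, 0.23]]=[[-0.34, -2.51], [-2.52, -0.96], [-0.19, 0.49]]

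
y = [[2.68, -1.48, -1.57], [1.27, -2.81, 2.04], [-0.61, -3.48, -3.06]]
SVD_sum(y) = [[0.62, -2.21, -1.32], [0.38, -1.36, -0.81], [1.00, -3.58, -2.13]] + [[0.3,-0.20,0.48], [1.62,-1.07,2.55], [-0.8,0.53,-1.26]] + [[1.76, 0.93, -0.73], [-0.73, -0.38, 0.30], [-0.81, -0.43, 0.34]]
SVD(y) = [[0.5, 0.17, -0.85], [0.31, 0.88, 0.35], [0.81, -0.44, 0.39]] @ diag([5.293606336312345, 3.6221578847469673, 2.4924093191366383]) @ [[0.23, -0.84, -0.5], [0.51, -0.33, 0.8], [-0.83, -0.44, 0.35]]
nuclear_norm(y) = 11.41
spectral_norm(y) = 5.29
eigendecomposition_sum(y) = [[2.64-0.00j, -0.21+0.00j, (-0.79-0j)], [(0.41-0j), (-0.03+0j), -0.12-0.00j], [-0.52+0.00j, 0.04+0.00j, (0.16+0j)]] + [[(0.02+0.15j), (-0.63-0.42j), (-0.39+0.45j)], [(0.43-0j), (-1.39+1.59j), (1.08+1.24j)], [(-0.04+0.52j), -1.76-1.85j, (-1.61+1.16j)]] + [[0.02-0.15j, (-0.63+0.42j), -0.39-0.45j], [0.43+0.00j, (-1.39-1.59j), 1.08-1.24j], [-0.04-0.52j, -1.76+1.85j, (-1.61-1.16j)]]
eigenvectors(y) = [[(0.97+0j),  (0.22-0.05j),  0.22+0.05j], [(0.15+0j),  -0.06-0.62j,  (-0.06+0.62j)], [-0.19+0.00j,  (0.75+0j),  0.75-0.00j]]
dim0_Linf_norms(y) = [2.68, 3.48, 3.06]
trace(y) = -3.19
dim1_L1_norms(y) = [5.73, 6.12, 7.15]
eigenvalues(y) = [(2.76+0j), (-2.98+2.91j), (-2.98-2.91j)]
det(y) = 47.79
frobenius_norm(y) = 6.88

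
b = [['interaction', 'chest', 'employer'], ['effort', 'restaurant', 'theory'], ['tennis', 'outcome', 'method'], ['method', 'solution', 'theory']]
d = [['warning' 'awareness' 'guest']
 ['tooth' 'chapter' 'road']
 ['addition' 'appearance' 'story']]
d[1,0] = 'tooth'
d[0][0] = 'warning'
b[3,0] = 'method'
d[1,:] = ['tooth', 'chapter', 'road']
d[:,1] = ['awareness', 'chapter', 'appearance']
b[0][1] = 'chest'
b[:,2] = ['employer', 'theory', 'method', 'theory']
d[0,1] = 'awareness'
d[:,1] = ['awareness', 'chapter', 'appearance']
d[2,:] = ['addition', 'appearance', 'story']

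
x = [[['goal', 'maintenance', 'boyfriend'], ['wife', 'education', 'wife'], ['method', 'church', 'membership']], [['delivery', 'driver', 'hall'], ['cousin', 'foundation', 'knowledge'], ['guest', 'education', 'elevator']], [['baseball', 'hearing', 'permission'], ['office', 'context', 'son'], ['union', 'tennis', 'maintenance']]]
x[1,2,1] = 'education'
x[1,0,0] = 'delivery'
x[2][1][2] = 'son'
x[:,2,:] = [['method', 'church', 'membership'], ['guest', 'education', 'elevator'], ['union', 'tennis', 'maintenance']]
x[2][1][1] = 'context'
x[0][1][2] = 'wife'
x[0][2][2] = 'membership'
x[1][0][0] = 'delivery'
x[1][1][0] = 'cousin'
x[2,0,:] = ['baseball', 'hearing', 'permission']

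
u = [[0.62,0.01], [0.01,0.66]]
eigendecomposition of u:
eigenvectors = [[-0.97, -0.23], [0.23, -0.97]]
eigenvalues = [0.62, 0.66]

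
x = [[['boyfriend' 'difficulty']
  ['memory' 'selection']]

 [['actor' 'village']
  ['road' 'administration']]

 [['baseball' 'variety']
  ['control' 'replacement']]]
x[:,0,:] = [['boyfriend', 'difficulty'], ['actor', 'village'], ['baseball', 'variety']]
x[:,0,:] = [['boyfriend', 'difficulty'], ['actor', 'village'], ['baseball', 'variety']]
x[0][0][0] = 'boyfriend'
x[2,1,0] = 'control'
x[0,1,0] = 'memory'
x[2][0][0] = 'baseball'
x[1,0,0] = 'actor'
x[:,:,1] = [['difficulty', 'selection'], ['village', 'administration'], ['variety', 'replacement']]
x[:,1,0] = ['memory', 'road', 'control']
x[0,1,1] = 'selection'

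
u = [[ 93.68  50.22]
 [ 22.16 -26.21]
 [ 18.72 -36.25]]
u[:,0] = [93.68, 22.16, 18.72]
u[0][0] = 93.68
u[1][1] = -26.21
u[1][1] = -26.21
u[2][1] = -36.25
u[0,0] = 93.68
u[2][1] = -36.25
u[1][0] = 22.16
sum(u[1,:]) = -4.050000000000001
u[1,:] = [22.16, -26.21]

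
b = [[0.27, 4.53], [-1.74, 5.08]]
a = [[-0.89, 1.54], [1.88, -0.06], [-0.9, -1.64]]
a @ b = [[-2.92, 3.79], [0.61, 8.21], [2.61, -12.41]]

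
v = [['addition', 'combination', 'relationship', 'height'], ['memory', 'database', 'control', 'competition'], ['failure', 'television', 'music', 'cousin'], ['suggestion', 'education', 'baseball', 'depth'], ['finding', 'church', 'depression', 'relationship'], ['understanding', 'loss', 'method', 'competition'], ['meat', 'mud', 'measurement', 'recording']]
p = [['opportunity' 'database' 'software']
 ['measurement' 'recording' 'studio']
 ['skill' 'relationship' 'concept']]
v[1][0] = 'memory'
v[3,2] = 'baseball'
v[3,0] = 'suggestion'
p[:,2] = ['software', 'studio', 'concept']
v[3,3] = 'depth'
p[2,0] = 'skill'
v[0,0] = 'addition'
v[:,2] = ['relationship', 'control', 'music', 'baseball', 'depression', 'method', 'measurement']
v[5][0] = 'understanding'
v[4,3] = 'relationship'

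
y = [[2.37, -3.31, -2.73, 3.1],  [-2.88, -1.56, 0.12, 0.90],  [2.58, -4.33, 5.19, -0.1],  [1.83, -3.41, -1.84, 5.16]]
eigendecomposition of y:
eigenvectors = [[-0.47+0.00j, (-0.11+0j), (-0.13-0.44j), -0.13+0.44j], [-0.79+0.00j, 0.27+0.00j, (0.03+0.1j), (0.03-0.1j)], [(-0.28+0j), (0.55+0j), (-0.65+0j), (-0.65-0j)], [(-0.29+0j), 0.78+0.00j, -0.36-0.47j, (-0.36+0.47j)]]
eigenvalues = [(-2.9+0j), (2.4+0j), (5.83+2.34j), (5.83-2.34j)]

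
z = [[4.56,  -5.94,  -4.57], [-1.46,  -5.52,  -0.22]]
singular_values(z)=[9.48, 4.45]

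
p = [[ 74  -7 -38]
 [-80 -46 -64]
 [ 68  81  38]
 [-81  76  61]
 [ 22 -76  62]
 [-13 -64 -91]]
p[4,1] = -76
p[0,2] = -38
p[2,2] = 38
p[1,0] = -80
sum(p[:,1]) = -36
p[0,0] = 74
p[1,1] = -46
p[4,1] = -76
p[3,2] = 61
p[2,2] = 38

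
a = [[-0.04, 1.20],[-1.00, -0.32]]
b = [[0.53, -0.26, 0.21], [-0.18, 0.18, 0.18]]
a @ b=[[-0.24, 0.23, 0.21], [-0.47, 0.2, -0.27]]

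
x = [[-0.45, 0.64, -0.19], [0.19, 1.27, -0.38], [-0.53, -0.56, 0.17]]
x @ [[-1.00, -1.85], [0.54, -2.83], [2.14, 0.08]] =[[0.39, -0.99], [-0.32, -3.98], [0.59, 2.58]]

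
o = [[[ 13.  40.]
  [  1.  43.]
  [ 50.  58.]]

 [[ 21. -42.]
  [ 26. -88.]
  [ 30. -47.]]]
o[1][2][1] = -47.0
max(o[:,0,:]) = 40.0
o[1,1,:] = [26.0, -88.0]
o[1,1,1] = -88.0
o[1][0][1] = -42.0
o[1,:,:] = [[21.0, -42.0], [26.0, -88.0], [30.0, -47.0]]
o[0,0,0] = 13.0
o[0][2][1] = 58.0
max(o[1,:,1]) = -42.0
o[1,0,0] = 21.0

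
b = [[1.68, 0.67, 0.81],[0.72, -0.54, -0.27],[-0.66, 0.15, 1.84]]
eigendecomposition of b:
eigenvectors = [[0.23+0.00j, -0.71+0.00j, -0.71-0.00j],  [(-0.97+0j), (-0.18+0.13j), (-0.18-0.13j)],  [0.12+0.00j, (0.02-0.67j), (0.02+0.67j)]]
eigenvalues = [(-0.68+0j), (1.83+0.65j), (1.83-0.65j)]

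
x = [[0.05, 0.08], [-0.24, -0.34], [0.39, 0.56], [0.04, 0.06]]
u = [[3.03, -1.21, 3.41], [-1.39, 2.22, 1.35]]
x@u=[[0.04, 0.12, 0.28], [-0.25, -0.46, -1.28], [0.40, 0.77, 2.09], [0.04, 0.08, 0.22]]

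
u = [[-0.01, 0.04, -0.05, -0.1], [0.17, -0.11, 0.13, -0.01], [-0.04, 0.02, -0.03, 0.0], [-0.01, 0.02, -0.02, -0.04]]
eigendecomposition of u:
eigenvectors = [[-0.33+0.00j,(-0.72+0j),(0.4-0.21j),0.40+0.21j], [(0.91+0j),-0.58+0.00j,0.77+0.00j,0.77-0.00j], [-0.19+0.00j,(0.34+0j),0.10+0.32j,0.10-0.32j], [(-0.16+0j),-0.19+0.00j,(0.22-0.19j),(0.22+0.19j)]]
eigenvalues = [(-0.2+0j), (0.02+0j), (-0.01+0.01j), (-0.01-0.01j)]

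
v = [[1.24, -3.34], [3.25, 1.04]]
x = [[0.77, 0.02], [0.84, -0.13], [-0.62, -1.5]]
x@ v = [[1.02, -2.55], [0.62, -2.94], [-5.64, 0.51]]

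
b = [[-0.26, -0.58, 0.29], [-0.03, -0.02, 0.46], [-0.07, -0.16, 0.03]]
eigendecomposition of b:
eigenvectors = [[-0.92+0.00j, -0.90+0.00j, -0.90-0.00j],[(0.39+0j), 0.08+0.35j, (0.08-0.35j)],[(-0.04+0j), -0.26-0.04j, -0.26+0.04j]]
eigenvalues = [0j, (-0.13+0.24j), (-0.13-0.24j)]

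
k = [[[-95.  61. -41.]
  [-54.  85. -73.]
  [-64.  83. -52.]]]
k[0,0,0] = -95.0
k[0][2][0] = -64.0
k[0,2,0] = -64.0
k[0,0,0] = -95.0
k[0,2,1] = 83.0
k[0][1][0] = -54.0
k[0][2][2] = -52.0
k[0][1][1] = 85.0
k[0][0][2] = -41.0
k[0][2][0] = -64.0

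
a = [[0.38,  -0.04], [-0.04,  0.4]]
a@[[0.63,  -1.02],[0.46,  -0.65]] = [[0.22,-0.36], [0.16,-0.22]]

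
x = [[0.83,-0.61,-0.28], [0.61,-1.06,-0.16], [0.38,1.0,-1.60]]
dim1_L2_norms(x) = [1.07, 1.23, 1.92]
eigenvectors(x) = [[0.9, -0.27, 0.17],[0.32, -0.42, 0.17],[0.31, -0.86, 0.97]]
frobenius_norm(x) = 2.52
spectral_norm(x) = 1.96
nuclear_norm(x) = 3.76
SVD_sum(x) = [[-0.01, -0.08, 0.09], [-0.04, -0.35, 0.40], [0.14, 1.24, -1.42]] + [[0.72, -0.61, -0.46], [0.76, -0.64, -0.48], [0.26, -0.22, -0.17]] + [[0.12, 0.08, 0.08], [-0.11, -0.07, -0.07], [-0.02, -0.01, -0.01]]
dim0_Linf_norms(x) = [0.83, 1.06, 1.6]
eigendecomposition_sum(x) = [[0.64, -0.29, -0.06], [0.23, -0.10, -0.02], [0.22, -0.1, -0.02]] + [[0.36, -1.17, 0.14], [0.56, -1.8, 0.22], [1.14, -3.68, 0.44]] + [[-0.17, 0.85, -0.36], [-0.17, 0.84, -0.35], [-0.98, 4.78, -2.02]]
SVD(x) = [[-0.06, 0.67, -0.74], [-0.27, 0.70, 0.66], [0.96, 0.24, 0.13]] @ diag([1.9631947897032096, 1.5682719342725386, 0.22691266570035903]) @ [[0.08, 0.65, -0.75],  [0.69, -0.58, -0.44],  [-0.72, -0.48, -0.49]]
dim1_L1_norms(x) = [1.72, 1.83, 2.98]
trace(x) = -1.83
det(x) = 0.70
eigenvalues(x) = [0.52, -0.99, -1.36]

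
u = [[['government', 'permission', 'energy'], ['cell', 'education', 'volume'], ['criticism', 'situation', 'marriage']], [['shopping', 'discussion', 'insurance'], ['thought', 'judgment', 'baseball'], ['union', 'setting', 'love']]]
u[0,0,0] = 'government'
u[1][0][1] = 'discussion'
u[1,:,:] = [['shopping', 'discussion', 'insurance'], ['thought', 'judgment', 'baseball'], ['union', 'setting', 'love']]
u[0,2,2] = 'marriage'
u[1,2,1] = 'setting'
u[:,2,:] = [['criticism', 'situation', 'marriage'], ['union', 'setting', 'love']]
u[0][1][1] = 'education'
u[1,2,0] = 'union'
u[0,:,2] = ['energy', 'volume', 'marriage']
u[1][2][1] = 'setting'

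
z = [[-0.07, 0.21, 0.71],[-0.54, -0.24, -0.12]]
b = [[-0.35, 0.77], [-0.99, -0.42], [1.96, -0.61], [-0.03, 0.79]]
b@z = [[-0.39,-0.26,-0.34], [0.3,-0.11,-0.65], [0.19,0.56,1.46], [-0.42,-0.2,-0.12]]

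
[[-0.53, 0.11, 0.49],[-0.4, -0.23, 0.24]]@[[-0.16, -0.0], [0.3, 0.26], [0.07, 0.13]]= [[0.15, 0.09],[0.01, -0.03]]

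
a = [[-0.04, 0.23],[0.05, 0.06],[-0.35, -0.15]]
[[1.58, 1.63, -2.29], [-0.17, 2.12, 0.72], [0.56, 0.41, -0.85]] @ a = [[0.82, 0.8], [-0.14, -0.02], [0.3, 0.28]]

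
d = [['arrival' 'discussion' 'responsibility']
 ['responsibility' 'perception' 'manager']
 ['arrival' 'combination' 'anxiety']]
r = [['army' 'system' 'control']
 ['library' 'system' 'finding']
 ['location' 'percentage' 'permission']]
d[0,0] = 'arrival'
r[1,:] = ['library', 'system', 'finding']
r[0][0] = 'army'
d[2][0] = 'arrival'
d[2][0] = 'arrival'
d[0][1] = 'discussion'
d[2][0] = 'arrival'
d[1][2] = 'manager'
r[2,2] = 'permission'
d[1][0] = 'responsibility'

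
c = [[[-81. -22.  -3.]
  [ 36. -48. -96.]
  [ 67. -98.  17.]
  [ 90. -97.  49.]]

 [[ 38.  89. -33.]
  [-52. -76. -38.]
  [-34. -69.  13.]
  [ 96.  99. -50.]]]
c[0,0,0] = -81.0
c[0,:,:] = [[-81.0, -22.0, -3.0], [36.0, -48.0, -96.0], [67.0, -98.0, 17.0], [90.0, -97.0, 49.0]]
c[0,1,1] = -48.0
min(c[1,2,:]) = -69.0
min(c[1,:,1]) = -76.0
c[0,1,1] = -48.0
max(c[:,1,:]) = 36.0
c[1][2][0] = -34.0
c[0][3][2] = 49.0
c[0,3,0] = 90.0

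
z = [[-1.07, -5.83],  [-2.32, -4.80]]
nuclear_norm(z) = 8.96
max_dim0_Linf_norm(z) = 5.83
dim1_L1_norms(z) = [6.9, 7.12]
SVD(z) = [[-0.74, -0.67], [-0.67, 0.74]] @ diag([7.901186522734359, 1.061815206597176]) @ [[0.30, 0.95], [-0.95, 0.30]]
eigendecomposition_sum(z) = [[0.86, -0.84], [-0.33, 0.33]] + [[-1.93, -4.99], [-1.99, -5.13]]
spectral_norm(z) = 7.90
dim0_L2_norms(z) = [2.55, 7.55]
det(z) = -8.39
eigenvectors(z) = [[0.93, 0.70], [-0.36, 0.72]]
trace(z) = -5.87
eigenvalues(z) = [1.19, -7.06]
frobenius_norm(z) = 7.97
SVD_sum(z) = [[-1.75, -5.62], [-1.56, -5.03]] + [[0.68, -0.21], [-0.76, 0.23]]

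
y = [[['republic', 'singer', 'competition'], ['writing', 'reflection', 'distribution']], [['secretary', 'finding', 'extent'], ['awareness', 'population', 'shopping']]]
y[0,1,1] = 'reflection'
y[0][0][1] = 'singer'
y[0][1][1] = 'reflection'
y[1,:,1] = ['finding', 'population']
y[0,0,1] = 'singer'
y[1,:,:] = [['secretary', 'finding', 'extent'], ['awareness', 'population', 'shopping']]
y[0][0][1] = 'singer'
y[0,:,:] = [['republic', 'singer', 'competition'], ['writing', 'reflection', 'distribution']]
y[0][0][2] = 'competition'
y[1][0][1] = 'finding'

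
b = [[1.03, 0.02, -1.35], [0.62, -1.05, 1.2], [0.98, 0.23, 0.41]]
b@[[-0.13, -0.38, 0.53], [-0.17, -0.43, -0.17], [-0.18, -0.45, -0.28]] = [[0.11, 0.21, 0.92], [-0.12, -0.32, 0.17], [-0.24, -0.66, 0.37]]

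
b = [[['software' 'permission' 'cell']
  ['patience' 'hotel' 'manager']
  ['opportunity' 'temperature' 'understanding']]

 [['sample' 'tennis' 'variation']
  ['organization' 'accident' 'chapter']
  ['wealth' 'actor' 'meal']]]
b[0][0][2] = 'cell'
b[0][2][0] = 'opportunity'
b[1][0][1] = 'tennis'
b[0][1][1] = 'hotel'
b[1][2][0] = 'wealth'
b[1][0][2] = 'variation'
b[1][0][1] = 'tennis'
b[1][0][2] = 'variation'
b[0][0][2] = 'cell'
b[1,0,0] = 'sample'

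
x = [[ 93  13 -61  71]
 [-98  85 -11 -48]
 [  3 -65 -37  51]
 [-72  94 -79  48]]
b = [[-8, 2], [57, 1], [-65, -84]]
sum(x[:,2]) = -188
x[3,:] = [-72, 94, -79, 48]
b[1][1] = 1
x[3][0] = -72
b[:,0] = [-8, 57, -65]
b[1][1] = 1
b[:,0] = [-8, 57, -65]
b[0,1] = 2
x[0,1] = 13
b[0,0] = -8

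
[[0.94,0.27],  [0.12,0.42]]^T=[[0.94, 0.12], [0.27, 0.42]]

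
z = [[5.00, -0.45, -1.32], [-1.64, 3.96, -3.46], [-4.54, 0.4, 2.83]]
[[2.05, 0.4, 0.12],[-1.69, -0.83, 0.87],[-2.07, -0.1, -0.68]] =z @ [[0.34, 0.12, -0.08], [-0.40, -0.02, -0.12], [-0.13, 0.16, -0.35]]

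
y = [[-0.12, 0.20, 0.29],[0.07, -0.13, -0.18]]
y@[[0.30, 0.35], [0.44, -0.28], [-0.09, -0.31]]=[[0.03, -0.19], [-0.02, 0.12]]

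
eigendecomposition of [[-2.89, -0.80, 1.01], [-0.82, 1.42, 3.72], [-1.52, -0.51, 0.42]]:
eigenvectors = [[-0.84, 0.34, 0.26],[0.29, -0.87, -0.94],[-0.46, 0.36, 0.21]]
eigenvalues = [-2.07, 0.21, 0.81]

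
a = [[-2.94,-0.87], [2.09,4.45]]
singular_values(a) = [5.41, 2.08]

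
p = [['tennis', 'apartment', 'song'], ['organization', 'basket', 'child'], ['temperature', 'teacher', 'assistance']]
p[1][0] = 'organization'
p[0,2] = 'song'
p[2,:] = ['temperature', 'teacher', 'assistance']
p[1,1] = 'basket'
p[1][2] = 'child'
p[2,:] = ['temperature', 'teacher', 'assistance']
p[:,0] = ['tennis', 'organization', 'temperature']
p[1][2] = 'child'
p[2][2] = 'assistance'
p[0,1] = 'apartment'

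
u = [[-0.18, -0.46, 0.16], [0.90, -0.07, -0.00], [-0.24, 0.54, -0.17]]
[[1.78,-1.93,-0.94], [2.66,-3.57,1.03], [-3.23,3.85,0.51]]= u @ [[2.66, -3.58, 1.15],[-3.82, 4.97, 0.14],[3.13, -1.81, -4.17]]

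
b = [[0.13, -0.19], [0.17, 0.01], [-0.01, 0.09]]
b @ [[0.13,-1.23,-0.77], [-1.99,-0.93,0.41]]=[[0.4,  0.02,  -0.18], [0.0,  -0.22,  -0.13], [-0.18,  -0.07,  0.04]]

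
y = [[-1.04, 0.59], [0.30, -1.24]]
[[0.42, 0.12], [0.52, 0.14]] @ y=[[-0.4,0.10],  [-0.5,0.13]]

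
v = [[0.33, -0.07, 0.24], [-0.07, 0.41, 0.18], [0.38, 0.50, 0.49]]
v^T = [[0.33, -0.07, 0.38], [-0.07, 0.41, 0.50], [0.24, 0.18, 0.49]]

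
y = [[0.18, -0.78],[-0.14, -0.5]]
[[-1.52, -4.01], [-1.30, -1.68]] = y @ [[1.28,-3.49], [2.25,4.33]]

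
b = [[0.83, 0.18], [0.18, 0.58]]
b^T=[[0.83, 0.18],[0.18, 0.58]]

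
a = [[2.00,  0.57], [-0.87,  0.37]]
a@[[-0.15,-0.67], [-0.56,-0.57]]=[[-0.62, -1.66], [-0.08, 0.37]]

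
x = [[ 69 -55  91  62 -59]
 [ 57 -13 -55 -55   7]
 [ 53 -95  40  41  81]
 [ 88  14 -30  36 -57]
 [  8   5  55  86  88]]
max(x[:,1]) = 14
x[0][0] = 69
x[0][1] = -55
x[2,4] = 81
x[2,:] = [53, -95, 40, 41, 81]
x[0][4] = -59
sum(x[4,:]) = 242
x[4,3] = 86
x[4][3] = 86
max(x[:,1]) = 14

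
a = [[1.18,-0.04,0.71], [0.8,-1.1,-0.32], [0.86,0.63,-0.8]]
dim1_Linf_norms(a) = [1.18, 1.1, 0.86]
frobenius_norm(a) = 2.37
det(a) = 2.29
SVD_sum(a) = [[1.07, -0.32, -0.03],[1.04, -0.31, -0.03],[0.64, -0.19, -0.02]] + [[-0.02, -0.09, 0.05],[-0.14, -0.49, 0.28],[0.26, 0.94, -0.55]] + [[0.13, 0.37, 0.69], [-0.11, -0.3, -0.57], [-0.04, -0.12, -0.23]]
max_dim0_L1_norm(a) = 2.84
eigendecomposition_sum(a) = [[(1.29+0j), 0.08-0.00j, (0.39+0j)], [(0.33+0j), (0.02-0j), (0.1+0j)], [(0.58+0j), (0.03-0j), (0.17+0j)]] + [[(-0.06+0.07j), (-0.06-0.18j), (0.16-0.05j)], [(0.24+0.16j), -0.56+0.25j, (-0.21-0.5j)], [(0.14-0.25j), 0.30+0.55j, -0.49+0.25j]] + [[-0.06-0.07j, -0.06+0.18j, (0.16+0.05j)], [0.24-0.16j, -0.56-0.25j, -0.21+0.50j], [0.14+0.25j, (0.3-0.55j), (-0.49-0.25j)]]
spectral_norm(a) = 1.70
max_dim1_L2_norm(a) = 1.4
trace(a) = -0.72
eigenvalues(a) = [(1.49+0j), (-1.1+0.57j), (-1.1-0.57j)]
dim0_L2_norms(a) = [1.66, 1.27, 1.12]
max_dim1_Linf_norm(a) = 1.18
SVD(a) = [[-0.66,-0.08,-0.75], [-0.64,-0.46,0.62], [-0.39,0.88,0.25]] @ diag([1.6998847438215972, 1.267534259981242, 1.0633667088527792]) @ [[-0.96, 0.28, 0.03], [0.23, 0.84, -0.49], [-0.16, -0.46, -0.87]]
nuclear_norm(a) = 4.03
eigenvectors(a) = [[(0.89+0j), (0.21+0.04j), (0.21-0.04j)],[0.23+0.00j, 0.05-0.68j, (0.05+0.68j)],[0.40+0.00j, (-0.7+0j), -0.70-0.00j]]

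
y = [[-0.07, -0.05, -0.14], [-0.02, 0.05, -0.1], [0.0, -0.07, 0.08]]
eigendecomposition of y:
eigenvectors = [[0.98, -0.87, -0.30],[0.19, 0.36, -0.66],[0.08, 0.34, 0.69]]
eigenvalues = [-0.09, 0.0, 0.15]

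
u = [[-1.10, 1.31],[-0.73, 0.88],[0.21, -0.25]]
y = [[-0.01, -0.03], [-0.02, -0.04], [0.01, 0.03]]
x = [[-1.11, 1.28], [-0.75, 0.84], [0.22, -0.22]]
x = y + u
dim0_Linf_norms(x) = [1.11, 1.28]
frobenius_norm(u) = 2.08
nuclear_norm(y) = 0.07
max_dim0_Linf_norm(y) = 0.04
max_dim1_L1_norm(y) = 0.06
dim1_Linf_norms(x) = [1.28, 0.84, 0.22]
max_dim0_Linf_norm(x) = 1.28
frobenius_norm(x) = 2.06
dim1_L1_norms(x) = [2.39, 1.59, 0.44]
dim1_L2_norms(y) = [0.03, 0.04, 0.03]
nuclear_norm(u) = 2.09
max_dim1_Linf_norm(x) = 1.28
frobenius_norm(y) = 0.06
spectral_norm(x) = 2.06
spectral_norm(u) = 2.08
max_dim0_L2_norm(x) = 1.55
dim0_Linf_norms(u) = [1.1, 1.31]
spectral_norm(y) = 0.06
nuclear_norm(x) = 2.08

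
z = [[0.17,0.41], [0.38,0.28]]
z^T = [[0.17, 0.38], [0.41, 0.28]]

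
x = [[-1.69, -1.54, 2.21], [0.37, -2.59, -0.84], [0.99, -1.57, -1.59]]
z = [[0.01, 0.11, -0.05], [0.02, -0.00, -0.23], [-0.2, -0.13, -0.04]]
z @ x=[[-0.03, -0.22, 0.01], [-0.26, 0.33, 0.41], [0.25, 0.71, -0.27]]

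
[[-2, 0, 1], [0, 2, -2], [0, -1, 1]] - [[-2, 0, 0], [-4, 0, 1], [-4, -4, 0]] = [[0, 0, 1], [4, 2, -3], [4, 3, 1]]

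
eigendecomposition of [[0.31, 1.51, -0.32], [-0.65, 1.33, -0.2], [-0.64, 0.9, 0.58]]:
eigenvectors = [[(-0.68+0j), (-0.68-0j), -0.19+0.00j],[(-0.26-0.44j), (-0.26+0.44j), (0.14+0j)],[-0.43-0.30j, -0.43+0.30j, (0.97+0j)]]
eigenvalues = [(0.69+0.83j), (0.69-0.83j), (0.84+0j)]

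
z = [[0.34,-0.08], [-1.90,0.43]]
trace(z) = 0.77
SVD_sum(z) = [[0.34, -0.08], [-1.9, 0.43]] + [[-0.00, -0.0], [-0.0, -0.0]]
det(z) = -0.01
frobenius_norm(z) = 1.98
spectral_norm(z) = 1.98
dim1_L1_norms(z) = [0.42, 2.33]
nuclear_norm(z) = 1.98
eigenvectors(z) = [[-0.22, 0.18], [-0.97, -0.98]]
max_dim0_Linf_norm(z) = 1.9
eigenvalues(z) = [-0.01, 0.78]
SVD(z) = [[-0.18,0.98],[0.98,0.18]] @ diag([1.9791137944940531, 0.0029306046050186]) @ [[-0.98, 0.22], [-0.22, -0.98]]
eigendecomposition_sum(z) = [[-0.0, -0.0], [-0.02, -0.0]] + [[0.34, -0.08], [-1.88, 0.43]]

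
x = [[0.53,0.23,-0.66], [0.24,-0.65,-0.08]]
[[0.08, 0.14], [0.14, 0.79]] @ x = [[0.08, -0.07, -0.06], [0.26, -0.48, -0.16]]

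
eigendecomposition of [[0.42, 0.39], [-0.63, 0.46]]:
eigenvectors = [[(-0.02+0.62j), -0.02-0.62j], [(-0.79+0j), (-0.79-0j)]]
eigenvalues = [(0.44+0.5j), (0.44-0.5j)]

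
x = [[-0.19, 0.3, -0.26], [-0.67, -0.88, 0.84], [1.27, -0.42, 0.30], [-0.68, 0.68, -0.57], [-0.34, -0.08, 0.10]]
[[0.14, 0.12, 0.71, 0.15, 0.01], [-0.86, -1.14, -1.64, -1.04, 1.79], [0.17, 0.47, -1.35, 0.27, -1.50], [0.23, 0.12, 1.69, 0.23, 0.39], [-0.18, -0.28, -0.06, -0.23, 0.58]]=x @ [[0.4, 0.63, -0.43, 0.52, -1.44], [1.17, 0.73, 1.1, 1.33, -0.30], [0.52, -0.09, -1.14, 0.57, 0.67]]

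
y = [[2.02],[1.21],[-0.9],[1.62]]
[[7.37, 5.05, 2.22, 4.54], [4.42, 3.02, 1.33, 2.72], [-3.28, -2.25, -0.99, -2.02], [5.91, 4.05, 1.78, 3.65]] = y @ [[3.65, 2.5, 1.1, 2.25]]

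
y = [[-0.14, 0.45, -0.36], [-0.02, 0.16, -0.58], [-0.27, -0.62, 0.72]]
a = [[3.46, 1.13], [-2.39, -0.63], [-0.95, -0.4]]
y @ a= [[-1.22, -0.3], [0.1, 0.11], [-0.14, -0.2]]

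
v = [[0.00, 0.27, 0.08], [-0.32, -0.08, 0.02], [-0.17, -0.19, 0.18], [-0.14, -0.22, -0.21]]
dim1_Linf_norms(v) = [0.27, 0.32, 0.19, 0.22]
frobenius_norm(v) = 0.63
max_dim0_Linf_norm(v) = 0.32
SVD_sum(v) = [[0.14, 0.15, 0.02],[-0.18, -0.2, -0.03],[-0.15, -0.17, -0.03],[-0.19, -0.21, -0.03]] + [[-0.08, 0.05, 0.12], [-0.08, 0.05, 0.12], [-0.08, 0.06, 0.13], [0.09, -0.06, -0.13]] + [[-0.06, 0.06, -0.07], [-0.06, 0.07, -0.07], [0.07, -0.07, 0.08], [-0.04, 0.04, -0.05]]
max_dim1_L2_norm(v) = 0.33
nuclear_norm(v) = 1.04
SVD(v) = [[-0.42, -0.49, 0.49], [0.54, -0.48, 0.52], [0.47, -0.51, -0.6], [0.56, 0.52, 0.36]] @ diag([0.49835337105699723, 0.32057005883905665, 0.2165150224165764]) @ [[-0.66, -0.74, -0.11], [0.52, -0.35, -0.78], [-0.54, 0.58, -0.62]]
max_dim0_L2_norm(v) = 0.4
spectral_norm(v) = 0.50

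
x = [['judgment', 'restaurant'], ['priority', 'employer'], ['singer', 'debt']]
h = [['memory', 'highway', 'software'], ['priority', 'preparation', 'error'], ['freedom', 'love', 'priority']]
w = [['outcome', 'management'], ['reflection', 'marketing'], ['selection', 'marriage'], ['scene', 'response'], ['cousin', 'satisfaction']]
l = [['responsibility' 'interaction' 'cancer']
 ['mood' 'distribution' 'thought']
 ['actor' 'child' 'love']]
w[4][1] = 'satisfaction'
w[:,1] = ['management', 'marketing', 'marriage', 'response', 'satisfaction']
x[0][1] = 'restaurant'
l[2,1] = 'child'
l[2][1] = 'child'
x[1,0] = 'priority'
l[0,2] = 'cancer'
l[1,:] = ['mood', 'distribution', 'thought']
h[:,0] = ['memory', 'priority', 'freedom']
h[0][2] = 'software'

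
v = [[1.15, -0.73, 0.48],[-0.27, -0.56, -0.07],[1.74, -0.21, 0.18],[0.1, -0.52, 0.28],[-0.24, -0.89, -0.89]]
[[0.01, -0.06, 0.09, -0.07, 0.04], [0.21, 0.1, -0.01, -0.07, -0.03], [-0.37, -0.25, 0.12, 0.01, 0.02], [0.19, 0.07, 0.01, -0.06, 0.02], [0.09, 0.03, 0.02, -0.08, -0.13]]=v@[[-0.27, -0.17, 0.07, 0.02, -0.00],[-0.28, -0.11, -0.02, 0.11, 0.03],[0.25, 0.12, -0.02, -0.02, 0.12]]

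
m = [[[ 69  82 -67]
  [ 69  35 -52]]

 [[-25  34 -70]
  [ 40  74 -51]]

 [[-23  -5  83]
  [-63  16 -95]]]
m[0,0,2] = -67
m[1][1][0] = 40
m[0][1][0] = 69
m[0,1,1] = 35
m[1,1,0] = 40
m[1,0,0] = -25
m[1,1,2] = -51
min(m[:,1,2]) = -95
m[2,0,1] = -5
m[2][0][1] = -5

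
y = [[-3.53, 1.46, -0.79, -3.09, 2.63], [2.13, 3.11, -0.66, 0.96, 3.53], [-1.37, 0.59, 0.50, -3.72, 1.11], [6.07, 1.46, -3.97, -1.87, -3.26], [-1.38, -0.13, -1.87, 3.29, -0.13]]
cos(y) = [[-53.95,  4.00,  28.41,  -7.67,  45.8], [1.28,  5.59,  -0.57,  -19.31,  2.14], [-22.91,  7.90,  10.77,  -24.66,  22.92], [38.91,  8.39,  -25.40,  -34.67,  -26.92], [-15.16,  -10.86,  11.46,  39.7,  6.2]]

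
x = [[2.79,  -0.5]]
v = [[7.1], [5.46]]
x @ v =[[17.08]]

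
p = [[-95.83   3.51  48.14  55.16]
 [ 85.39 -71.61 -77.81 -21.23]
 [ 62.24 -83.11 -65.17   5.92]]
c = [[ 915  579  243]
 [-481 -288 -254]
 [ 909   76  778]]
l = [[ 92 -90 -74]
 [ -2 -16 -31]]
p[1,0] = 85.39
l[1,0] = -2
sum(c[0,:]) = 1737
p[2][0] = 62.24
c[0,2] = 243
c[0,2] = 243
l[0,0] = 92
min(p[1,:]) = -77.81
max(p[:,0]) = 85.39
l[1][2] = -31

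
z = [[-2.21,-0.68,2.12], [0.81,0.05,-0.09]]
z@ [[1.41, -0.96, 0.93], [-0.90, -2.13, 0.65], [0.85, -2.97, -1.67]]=[[-0.7,  -2.73,  -6.04],  [1.02,  -0.62,  0.94]]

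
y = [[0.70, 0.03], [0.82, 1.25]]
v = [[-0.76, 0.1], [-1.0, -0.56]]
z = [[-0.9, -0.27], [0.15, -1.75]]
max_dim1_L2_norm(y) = 1.49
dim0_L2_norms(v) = [1.26, 0.57]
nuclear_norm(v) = 1.72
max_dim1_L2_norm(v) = 1.15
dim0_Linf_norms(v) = [1.0, 0.56]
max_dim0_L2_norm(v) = 1.26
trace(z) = -2.65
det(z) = 1.62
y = v @ z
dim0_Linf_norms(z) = [0.9, 1.75]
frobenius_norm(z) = 1.99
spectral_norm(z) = 1.77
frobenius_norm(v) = 1.38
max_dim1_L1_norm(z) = 1.9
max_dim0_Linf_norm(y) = 1.25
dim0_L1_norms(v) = [1.76, 0.66]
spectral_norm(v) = 1.32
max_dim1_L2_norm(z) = 1.76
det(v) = 0.53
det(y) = 0.85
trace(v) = -1.32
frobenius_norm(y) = 1.65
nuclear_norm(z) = 2.68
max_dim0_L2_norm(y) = 1.25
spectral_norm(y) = 1.56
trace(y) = 1.95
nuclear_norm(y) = 2.10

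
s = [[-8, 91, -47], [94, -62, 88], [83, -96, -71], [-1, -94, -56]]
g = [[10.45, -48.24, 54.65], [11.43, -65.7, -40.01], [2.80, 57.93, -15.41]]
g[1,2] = -40.01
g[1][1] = -65.7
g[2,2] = -15.41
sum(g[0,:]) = 16.859999999999992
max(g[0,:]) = 54.65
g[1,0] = 11.43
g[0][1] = -48.24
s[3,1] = -94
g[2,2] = -15.41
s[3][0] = -1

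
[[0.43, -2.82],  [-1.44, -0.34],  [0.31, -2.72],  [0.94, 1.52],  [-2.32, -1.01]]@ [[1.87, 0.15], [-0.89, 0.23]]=[[3.31, -0.58], [-2.39, -0.29], [3.00, -0.58], [0.40, 0.49], [-3.44, -0.58]]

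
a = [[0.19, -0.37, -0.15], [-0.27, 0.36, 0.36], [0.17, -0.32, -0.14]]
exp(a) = [[1.25, -0.46, -0.23],[-0.32, 1.42, 0.43],[0.22, -0.39, 0.79]]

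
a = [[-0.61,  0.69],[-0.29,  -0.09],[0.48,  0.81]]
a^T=[[-0.61, -0.29, 0.48], [0.69, -0.09, 0.81]]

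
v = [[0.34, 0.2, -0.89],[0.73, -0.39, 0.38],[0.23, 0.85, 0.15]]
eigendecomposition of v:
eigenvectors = [[0.68+0.00j, (0.68-0j), 0.42+0.00j], [(0.21-0.38j), 0.21+0.38j, -0.77+0.00j], [-0.12-0.58j, (-0.12+0.58j), (0.48+0j)]]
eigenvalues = [(0.56+0.66j), (0.56-0.66j), (-1.02+0j)]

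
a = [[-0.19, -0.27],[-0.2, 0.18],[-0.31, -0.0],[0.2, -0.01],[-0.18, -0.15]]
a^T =[[-0.19,-0.2,-0.31,0.2,-0.18], [-0.27,0.18,-0.00,-0.01,-0.15]]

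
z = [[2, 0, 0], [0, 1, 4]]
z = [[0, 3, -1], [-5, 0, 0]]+[[2, -3, 1], [5, 1, 4]]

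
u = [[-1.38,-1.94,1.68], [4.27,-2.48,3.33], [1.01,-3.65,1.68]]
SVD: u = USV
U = [[0.20, -0.74, -0.64], [0.82, 0.49, -0.31], [0.54, -0.46, 0.71]]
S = [7.01, 3.28, 1.11]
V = [[0.54, -0.63, 0.57], [0.81, 0.58, -0.12], [0.25, -0.52, -0.82]]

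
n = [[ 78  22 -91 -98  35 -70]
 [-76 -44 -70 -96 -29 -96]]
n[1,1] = -44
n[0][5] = -70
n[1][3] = -96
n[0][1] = 22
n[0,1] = 22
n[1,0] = -76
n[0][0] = 78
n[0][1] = 22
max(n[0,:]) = 78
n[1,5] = -96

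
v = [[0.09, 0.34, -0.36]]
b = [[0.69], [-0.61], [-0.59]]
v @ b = [[0.07]]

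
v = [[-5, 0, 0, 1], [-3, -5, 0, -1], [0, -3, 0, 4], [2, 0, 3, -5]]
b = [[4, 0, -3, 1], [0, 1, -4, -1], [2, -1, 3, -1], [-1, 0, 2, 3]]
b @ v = [[-18, 9, 3, -13], [-5, 7, -3, -12], [-9, -4, -3, 20], [11, -6, 9, -8]]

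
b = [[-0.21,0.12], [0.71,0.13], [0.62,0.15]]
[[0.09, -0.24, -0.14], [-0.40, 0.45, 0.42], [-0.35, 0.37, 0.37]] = b@[[-0.53, 0.76, 0.62], [-0.16, -0.66, -0.12]]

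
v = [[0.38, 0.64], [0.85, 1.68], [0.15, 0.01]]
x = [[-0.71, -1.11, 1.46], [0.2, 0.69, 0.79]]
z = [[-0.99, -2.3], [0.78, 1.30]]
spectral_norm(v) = 2.03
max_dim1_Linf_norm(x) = 1.46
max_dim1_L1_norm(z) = 3.29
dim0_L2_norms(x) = [0.74, 1.31, 1.66]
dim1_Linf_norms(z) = [2.3, 1.3]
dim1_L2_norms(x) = [1.97, 1.07]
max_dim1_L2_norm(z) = 2.5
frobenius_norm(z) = 2.93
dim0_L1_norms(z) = [1.77, 3.6]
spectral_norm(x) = 1.97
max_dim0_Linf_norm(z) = 2.3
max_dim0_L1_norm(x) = 2.25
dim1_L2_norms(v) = [0.74, 1.88, 0.15]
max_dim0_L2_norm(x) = 1.66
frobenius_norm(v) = 2.03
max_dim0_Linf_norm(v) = 1.68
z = x @ v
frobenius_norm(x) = 2.24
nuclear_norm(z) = 3.10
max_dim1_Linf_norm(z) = 2.3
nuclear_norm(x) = 3.03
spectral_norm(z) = 2.92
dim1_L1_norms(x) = [3.28, 1.68]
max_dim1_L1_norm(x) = 3.28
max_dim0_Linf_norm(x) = 1.46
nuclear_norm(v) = 2.16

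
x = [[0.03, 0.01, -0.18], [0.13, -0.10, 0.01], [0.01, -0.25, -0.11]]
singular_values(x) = [0.3, 0.18, 0.12]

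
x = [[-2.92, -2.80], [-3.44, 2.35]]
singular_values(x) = [4.51, 3.66]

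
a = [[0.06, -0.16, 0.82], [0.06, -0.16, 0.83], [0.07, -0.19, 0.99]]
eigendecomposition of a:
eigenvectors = [[(-0.54+0j), (-0.8+0j), -0.80-0.00j],[(-0.54+0j), (-0.43+0.41j), -0.43-0.41j],[-0.65+0.00j, (-0.03+0.08j), (-0.03-0.08j)]]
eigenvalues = [(0.89+0j), 0j, -0j]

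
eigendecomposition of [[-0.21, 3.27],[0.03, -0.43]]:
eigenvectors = [[1.0, -0.99], [0.07, 0.13]]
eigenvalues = [0.01, -0.65]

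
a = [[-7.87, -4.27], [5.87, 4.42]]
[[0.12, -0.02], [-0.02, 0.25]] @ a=[[-1.06, -0.6], [1.62, 1.19]]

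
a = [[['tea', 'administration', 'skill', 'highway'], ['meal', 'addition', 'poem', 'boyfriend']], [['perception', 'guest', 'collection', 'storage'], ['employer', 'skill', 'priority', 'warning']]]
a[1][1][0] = 'employer'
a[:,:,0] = [['tea', 'meal'], ['perception', 'employer']]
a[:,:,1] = [['administration', 'addition'], ['guest', 'skill']]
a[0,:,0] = ['tea', 'meal']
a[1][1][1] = 'skill'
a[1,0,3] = 'storage'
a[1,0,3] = 'storage'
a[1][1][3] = 'warning'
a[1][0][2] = 'collection'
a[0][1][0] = 'meal'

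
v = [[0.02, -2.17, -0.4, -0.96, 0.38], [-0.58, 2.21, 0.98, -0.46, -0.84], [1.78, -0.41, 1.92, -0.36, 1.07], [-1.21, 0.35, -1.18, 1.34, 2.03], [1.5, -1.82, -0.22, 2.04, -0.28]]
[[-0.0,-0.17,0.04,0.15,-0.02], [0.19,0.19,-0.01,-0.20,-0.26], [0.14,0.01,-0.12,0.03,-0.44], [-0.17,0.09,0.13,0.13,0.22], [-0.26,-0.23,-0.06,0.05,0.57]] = v @ [[-0.03, -0.01, -0.10, 0.04, -0.06], [0.02, 0.09, -0.03, -0.03, -0.09], [0.09, 0.01, 0.02, -0.07, -0.09], [-0.08, -0.02, 0.02, -0.03, 0.22], [-0.00, 0.04, 0.01, 0.07, -0.11]]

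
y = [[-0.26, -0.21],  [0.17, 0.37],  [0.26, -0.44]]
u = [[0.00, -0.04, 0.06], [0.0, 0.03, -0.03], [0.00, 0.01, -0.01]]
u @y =[[0.01, -0.04], [-0.00, 0.02], [-0.00, 0.01]]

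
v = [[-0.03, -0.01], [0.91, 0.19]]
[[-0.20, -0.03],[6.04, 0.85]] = v@ [[6.38, 0.85],[1.23, 0.41]]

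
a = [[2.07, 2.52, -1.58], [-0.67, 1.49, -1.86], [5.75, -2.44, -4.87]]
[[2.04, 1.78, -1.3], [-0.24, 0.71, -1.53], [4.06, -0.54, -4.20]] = a@[[0.77, 0.17, -0.01], [0.17, 0.58, 0.02], [-0.01, 0.02, 0.84]]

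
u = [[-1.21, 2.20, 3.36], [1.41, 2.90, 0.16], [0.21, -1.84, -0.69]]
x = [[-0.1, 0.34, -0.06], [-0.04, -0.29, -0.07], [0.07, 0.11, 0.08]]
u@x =[[0.27, -0.68, 0.19],[-0.25, -0.34, -0.27],[0.00, 0.53, 0.06]]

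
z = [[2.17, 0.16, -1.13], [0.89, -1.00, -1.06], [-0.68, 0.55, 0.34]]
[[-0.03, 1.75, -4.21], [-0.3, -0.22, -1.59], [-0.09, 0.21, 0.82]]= z@[[0.39, 0.37, -1.25],[-0.15, 1.25, -0.81],[0.75, -0.66, 1.21]]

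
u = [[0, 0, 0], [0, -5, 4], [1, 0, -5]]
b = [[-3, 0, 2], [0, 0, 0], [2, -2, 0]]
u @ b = [[0, 0, 0], [8, -8, 0], [-13, 10, 2]]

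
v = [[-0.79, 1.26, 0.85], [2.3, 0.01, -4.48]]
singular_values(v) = [5.17, 1.27]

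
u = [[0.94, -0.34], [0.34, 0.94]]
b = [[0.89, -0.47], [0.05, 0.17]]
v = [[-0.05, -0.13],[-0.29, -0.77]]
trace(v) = -0.82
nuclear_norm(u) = 2.00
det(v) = 0.00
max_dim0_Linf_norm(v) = 0.77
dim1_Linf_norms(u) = [0.94, 0.94]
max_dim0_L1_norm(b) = 0.94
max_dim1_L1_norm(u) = 1.28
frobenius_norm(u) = 1.41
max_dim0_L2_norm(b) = 0.89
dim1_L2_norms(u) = [1.0, 1.0]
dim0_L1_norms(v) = [0.34, 0.9]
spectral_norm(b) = 1.01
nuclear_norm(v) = 0.84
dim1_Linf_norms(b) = [0.89, 0.17]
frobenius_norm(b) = 1.02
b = u + v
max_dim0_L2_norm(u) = 1.0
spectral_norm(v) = 0.83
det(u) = 1.00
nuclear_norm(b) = 1.18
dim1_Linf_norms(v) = [0.13, 0.77]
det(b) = 0.17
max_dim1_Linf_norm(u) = 0.94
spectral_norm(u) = 1.00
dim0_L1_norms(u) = [1.28, 1.28]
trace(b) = 1.06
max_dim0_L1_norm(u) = 1.28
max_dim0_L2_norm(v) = 0.78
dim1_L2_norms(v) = [0.14, 0.82]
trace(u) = 1.88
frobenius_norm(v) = 0.83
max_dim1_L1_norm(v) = 1.06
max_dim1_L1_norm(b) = 1.36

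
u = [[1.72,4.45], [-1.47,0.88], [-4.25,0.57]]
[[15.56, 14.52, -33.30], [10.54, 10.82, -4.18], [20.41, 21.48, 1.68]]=u@[[-4.12,-4.39,-1.33],  [5.09,4.96,-6.97]]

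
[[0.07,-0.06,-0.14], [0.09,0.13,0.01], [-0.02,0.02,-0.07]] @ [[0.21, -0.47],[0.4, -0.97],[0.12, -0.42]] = [[-0.03, 0.08],  [0.07, -0.17],  [-0.0, 0.02]]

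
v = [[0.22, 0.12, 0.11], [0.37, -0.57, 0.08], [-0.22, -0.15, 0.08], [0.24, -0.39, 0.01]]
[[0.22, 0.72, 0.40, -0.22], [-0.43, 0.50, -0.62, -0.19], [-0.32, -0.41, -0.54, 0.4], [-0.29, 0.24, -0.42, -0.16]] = v @ [[0.59,2.02,1.11,-1.26], [1.09,0.68,1.74,-0.35], [-0.36,1.75,-0.49,0.94]]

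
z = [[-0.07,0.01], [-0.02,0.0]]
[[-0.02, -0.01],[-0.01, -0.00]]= z @[[0.39, 0.07],[0.53, -0.99]]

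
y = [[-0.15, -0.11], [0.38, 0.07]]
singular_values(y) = [0.42, 0.07]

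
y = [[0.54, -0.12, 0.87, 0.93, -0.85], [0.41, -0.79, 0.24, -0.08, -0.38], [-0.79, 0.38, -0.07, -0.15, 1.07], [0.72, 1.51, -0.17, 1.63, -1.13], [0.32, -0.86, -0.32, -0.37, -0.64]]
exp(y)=[[2.10, 1.79, 1.30, 3.14, -1.61], [0.25, 0.61, 0.32, 0.15, -0.20], [-1.06, -0.73, 0.40, -1.48, 1.41], [2.66, 4.38, 1.02, 7.0, -3.64], [0.08, -0.75, -0.22, -0.51, 0.68]]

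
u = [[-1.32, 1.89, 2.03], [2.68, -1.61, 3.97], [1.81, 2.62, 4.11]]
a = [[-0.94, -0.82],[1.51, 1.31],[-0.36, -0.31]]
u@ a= [[3.36,2.93],[-6.38,-5.54],[0.78,0.67]]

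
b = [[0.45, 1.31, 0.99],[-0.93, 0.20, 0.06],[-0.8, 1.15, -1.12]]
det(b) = -2.460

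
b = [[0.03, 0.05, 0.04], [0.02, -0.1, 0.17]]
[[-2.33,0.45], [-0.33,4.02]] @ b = [[-0.06,-0.16,-0.02], [0.07,-0.42,0.67]]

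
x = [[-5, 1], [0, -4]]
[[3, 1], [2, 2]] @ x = [[-15, -1], [-10, -6]]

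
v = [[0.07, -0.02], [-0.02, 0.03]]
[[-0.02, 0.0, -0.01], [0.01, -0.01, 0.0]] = v@[[-0.15, -0.09, -0.11], [0.30, -0.44, 0.00]]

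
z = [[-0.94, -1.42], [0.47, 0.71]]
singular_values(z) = [1.9, 0.0]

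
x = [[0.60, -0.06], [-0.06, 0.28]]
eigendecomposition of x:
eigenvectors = [[0.98, 0.18], [-0.18, 0.98]]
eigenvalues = [0.61, 0.27]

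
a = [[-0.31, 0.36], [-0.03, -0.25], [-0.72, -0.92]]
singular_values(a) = [1.19, 0.48]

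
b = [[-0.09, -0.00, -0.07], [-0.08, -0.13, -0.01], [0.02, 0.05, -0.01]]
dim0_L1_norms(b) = [0.19, 0.18, 0.09]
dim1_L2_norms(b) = [0.11, 0.15, 0.05]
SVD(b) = [[-0.42, 0.89, -0.14], [-0.86, -0.35, 0.36], [0.27, 0.28, 0.92]] @ diag([0.17268939698933583, 0.09779576187195715, 0.0037896078086022637]) @ [[0.65, 0.73, 0.21], [-0.48, 0.61, -0.63], [0.59, -0.31, -0.75]]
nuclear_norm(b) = 0.27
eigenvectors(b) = [[(0.13+0.46j), (0.13-0.46j), (-0.6+0j)], [-0.81+0.00j, -0.81-0.00j, (0.32+0j)], [(0.34+0.06j), (0.34-0.06j), 0.73+0.00j]]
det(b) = -0.00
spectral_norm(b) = 0.17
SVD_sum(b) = [[-0.05, -0.05, -0.02], [-0.1, -0.11, -0.03], [0.03, 0.03, 0.01]] + [[-0.04, 0.05, -0.06], [0.02, -0.02, 0.02], [-0.01, 0.02, -0.02]] + [[-0.0, 0.0, 0.0], [0.0, -0.0, -0.0], [0.00, -0.00, -0.0]]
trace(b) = -0.23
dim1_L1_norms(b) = [0.16, 0.22, 0.08]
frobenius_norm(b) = 0.20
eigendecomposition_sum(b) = [[(-0.04+0.04j), -0.00+0.04j, -0.04+0.01j],[-0.04-0.09j, (-0.06-0.02j), -0.00-0.07j],[(0.01+0.04j), 0.03+0.01j, -0.00+0.03j]] + [[(-0.04-0.04j), (-0-0.04j), -0.04-0.01j], [-0.04+0.09j, (-0.06+0.02j), -0.00+0.07j], [0.01-0.04j, (0.03-0.01j), (-0-0.03j)]] + [[-0.00-0.00j, -0j, -0j], [0j, (-0+0j), (-0+0j)], [0.00+0.00j, -0.00+0.00j, -0.00+0.00j]]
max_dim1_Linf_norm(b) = 0.13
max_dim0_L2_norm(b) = 0.14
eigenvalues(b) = [(-0.11+0.05j), (-0.11-0.05j), (-0+0j)]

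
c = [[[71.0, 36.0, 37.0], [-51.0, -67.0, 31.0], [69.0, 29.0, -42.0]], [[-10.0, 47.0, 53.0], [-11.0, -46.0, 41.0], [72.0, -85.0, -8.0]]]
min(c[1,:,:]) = -85.0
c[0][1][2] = 31.0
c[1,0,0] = -10.0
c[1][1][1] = -46.0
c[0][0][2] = 37.0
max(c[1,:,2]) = 53.0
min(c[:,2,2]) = -42.0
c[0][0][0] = 71.0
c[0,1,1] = -67.0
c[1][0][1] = 47.0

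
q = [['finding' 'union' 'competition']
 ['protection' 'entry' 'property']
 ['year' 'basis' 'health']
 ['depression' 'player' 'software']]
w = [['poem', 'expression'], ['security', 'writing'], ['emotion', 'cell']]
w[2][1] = 'cell'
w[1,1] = 'writing'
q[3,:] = ['depression', 'player', 'software']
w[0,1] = 'expression'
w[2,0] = 'emotion'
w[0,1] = 'expression'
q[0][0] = 'finding'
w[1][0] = 'security'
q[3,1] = 'player'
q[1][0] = 'protection'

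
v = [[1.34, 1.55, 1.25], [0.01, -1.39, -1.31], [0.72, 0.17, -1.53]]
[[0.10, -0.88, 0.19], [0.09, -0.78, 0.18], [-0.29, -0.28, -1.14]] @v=[[0.26,1.41,0.99], [0.24,1.25,0.86], [-1.21,-0.25,1.75]]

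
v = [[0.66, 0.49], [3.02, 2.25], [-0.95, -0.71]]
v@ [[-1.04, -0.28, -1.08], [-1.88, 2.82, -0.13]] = [[-1.61, 1.2, -0.78], [-7.37, 5.50, -3.55], [2.32, -1.74, 1.12]]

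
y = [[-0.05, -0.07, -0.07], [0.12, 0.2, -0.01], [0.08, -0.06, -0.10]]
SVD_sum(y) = [[-0.05,-0.08,-0.01], [0.11,0.20,0.02], [-0.01,-0.02,-0.0]] + [[0.02,-0.01,-0.03],[0.02,-0.01,-0.02],[0.08,-0.03,-0.11]] + [[-0.03, 0.02, -0.03], [-0.01, 0.01, -0.01], [0.01, -0.01, 0.01]]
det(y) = 0.00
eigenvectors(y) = [[(-0.21+0j),0.31+0.55j,0.31-0.55j], [0.94+0.00j,(-0.03-0.26j),(-0.03+0.26j)], [-0.27+0.00j,(0.73+0j),(0.73-0j)]]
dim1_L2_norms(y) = [0.11, 0.23, 0.14]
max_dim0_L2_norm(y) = 0.22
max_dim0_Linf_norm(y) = 0.2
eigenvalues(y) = [(0.18+0j), (-0.06+0.08j), (-0.06-0.08j)]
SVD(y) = [[-0.37, 0.28, 0.88],[0.92, 0.21, 0.32],[-0.09, 0.94, -0.34]] @ diag([0.24972471223058978, 0.14789890543740888, 0.050630839137481023]) @ [[0.49, 0.87, 0.10], [0.58, -0.23, -0.78], [-0.65, 0.44, -0.62]]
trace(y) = 0.05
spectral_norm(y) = 0.25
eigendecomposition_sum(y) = [[-0.02-0.00j, -0.04-0.00j, (0.01+0j)], [0.09+0.00j, (0.19+0j), -0.03+0.00j], [-0.03-0.00j, (-0.05-0j), (0.01+0j)]] + [[(-0.02+0.06j), (-0.01+0j), (-0.04-0.03j)], [0.02-0.02j, 0.01+0.00j, 0.01+0.02j], [(0.05+0.05j), (-0+0.02j), (-0.05+0.02j)]] + [[(-0.02-0.06j), -0.01-0.00j, (-0.04+0.03j)],[(0.02+0.02j), 0.01-0.00j, (0.01-0.02j)],[0.05-0.05j, -0.00-0.02j, (-0.05-0.02j)]]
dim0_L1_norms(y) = [0.25, 0.33, 0.18]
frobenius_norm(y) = 0.29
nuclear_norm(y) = 0.45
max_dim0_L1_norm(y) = 0.33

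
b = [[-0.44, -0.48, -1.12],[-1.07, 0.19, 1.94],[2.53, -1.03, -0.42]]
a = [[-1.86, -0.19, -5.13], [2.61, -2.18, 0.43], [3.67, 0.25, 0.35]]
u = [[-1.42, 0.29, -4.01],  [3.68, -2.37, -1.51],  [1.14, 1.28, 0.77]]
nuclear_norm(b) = 5.71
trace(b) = -0.67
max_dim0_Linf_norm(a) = 5.13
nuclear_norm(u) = 10.56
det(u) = -31.20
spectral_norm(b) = 3.22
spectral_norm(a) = 6.12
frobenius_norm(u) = 6.57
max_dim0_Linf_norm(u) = 4.01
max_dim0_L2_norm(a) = 5.16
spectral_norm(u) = 4.63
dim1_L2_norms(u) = [4.26, 4.63, 1.88]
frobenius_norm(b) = 3.78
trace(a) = -3.69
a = u + b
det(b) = -3.68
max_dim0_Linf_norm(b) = 2.53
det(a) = -42.90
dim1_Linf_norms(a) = [5.13, 2.61, 3.67]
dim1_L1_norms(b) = [2.04, 3.2, 3.98]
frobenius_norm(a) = 7.43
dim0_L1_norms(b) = [4.04, 1.7, 3.48]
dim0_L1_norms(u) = [6.24, 3.94, 6.29]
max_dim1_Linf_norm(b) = 2.53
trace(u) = -3.02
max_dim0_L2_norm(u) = 4.35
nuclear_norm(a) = 11.76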